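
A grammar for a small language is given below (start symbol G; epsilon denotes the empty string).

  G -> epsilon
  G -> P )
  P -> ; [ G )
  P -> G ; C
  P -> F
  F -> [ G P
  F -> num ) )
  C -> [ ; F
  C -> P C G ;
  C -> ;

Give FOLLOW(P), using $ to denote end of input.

In G -> P ): add FIRST()) = { ) }.
In F -> [ G P: P is at the end, add FOLLOW(F) = { ), ;, [, num }.
In C -> P C G ;: add FIRST(C G ;) = { ;, [, num }.
Union: FOLLOW(P) = { ), ;, [, num }.

{ ), ;, [, num }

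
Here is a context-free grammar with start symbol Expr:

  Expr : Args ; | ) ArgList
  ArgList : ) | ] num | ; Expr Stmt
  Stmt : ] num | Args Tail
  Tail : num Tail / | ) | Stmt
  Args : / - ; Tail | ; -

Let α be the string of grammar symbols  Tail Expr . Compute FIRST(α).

Add FIRST(Tail) = { ), /, ;, ], num }; Tail is not nullable, stop.

{ ), /, ;, ], num }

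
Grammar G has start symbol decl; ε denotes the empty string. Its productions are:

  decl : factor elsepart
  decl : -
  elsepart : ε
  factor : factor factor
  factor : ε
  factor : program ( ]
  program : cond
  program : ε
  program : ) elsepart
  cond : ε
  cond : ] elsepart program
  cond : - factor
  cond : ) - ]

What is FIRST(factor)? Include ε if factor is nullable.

From factor : factor factor: factor, factor nullable, take FIRST(factor) ∪ FIRST(factor) = { (, ), -, ] }; also ε since the whole RHS is nullable.
factor : ε contributes ε.
From factor : program ( ]: program nullable, take FIRST(program) ∪ {(} = { (, ), -, ] }.
Union: FIRST(factor) = { (, ), -, ], ε }.

{ (, ), -, ], ε }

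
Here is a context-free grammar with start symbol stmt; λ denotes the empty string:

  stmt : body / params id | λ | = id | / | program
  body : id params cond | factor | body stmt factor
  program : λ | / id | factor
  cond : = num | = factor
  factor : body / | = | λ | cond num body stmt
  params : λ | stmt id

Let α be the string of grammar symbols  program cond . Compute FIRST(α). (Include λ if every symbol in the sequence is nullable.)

Add FIRST(program)\{λ} = { /, =, id }; program is nullable, continue.
Add FIRST(cond) = { = }; cond is not nullable, stop.

{ /, =, id }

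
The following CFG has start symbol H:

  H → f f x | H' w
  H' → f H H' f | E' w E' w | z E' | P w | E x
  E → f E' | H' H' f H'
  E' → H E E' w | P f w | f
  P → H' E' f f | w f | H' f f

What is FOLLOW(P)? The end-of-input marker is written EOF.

{ f, w }

In H' → P w: add FIRST(w) = { w }.
In E' → P f w: add FIRST(f w) = { f }.
Union: FOLLOW(P) = { f, w }.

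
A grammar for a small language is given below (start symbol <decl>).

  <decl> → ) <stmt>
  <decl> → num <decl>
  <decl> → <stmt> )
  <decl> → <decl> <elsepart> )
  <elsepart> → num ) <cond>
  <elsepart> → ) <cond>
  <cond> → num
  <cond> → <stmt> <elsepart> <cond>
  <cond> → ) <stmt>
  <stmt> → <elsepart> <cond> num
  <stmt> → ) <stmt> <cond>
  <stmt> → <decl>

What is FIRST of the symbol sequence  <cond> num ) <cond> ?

{ ), num }

Add FIRST(<cond>) = { ), num }; <cond> is not nullable, stop.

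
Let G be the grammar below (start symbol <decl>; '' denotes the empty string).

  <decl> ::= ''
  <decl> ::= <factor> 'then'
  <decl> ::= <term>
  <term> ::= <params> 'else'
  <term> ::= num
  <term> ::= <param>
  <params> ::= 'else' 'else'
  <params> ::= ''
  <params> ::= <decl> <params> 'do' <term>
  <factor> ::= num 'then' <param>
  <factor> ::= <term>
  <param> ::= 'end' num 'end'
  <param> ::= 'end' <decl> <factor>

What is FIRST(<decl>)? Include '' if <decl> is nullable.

{ 'do', 'else', 'end', num, '' }

<decl> ::= '' contributes ''.
From <decl> ::= <factor> 'then': add FIRST(<factor>) = { 'do', 'else', 'end', num }.
From <decl> ::= <term>: add FIRST(<term>) = { 'do', 'else', 'end', num }.
Union: FIRST(<decl>) = { 'do', 'else', 'end', num, '' }.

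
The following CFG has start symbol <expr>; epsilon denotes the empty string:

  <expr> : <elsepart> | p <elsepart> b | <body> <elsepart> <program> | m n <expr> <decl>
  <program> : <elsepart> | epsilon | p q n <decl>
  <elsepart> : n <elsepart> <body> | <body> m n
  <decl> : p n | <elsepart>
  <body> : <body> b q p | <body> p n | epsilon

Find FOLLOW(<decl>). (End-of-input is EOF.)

{ EOF, b, m, n, p }

In <expr> : m n <expr> <decl>: <decl> is at the end, add FOLLOW(<expr>) = { EOF, b, m, n, p }.
In <program> : p q n <decl>: <decl> is at the end, add FOLLOW(<program>) = { EOF, b, m, n, p }.
Union: FOLLOW(<decl>) = { EOF, b, m, n, p }.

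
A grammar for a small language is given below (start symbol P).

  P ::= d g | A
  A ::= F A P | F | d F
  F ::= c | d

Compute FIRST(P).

P ::= d g contributes {d}.
From P ::= A: add FIRST(A) = { c, d }.
Union: FIRST(P) = { c, d }.

{ c, d }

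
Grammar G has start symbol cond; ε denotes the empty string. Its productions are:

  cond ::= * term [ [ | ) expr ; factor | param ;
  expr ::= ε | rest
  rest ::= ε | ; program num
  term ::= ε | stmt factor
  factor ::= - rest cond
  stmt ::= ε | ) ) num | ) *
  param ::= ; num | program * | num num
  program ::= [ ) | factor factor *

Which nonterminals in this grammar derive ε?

{ expr, rest, stmt, term }

Directly nullable (have an ε-production): expr, rest, term, stmt.
No other nonterminal has a production whose RHS symbols are all nullable.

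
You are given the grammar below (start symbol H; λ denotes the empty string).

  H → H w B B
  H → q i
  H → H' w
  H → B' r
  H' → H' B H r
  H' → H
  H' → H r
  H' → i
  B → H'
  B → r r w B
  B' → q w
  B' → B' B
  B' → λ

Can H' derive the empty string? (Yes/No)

Nullable nonterminals: B'.
No production of H' has an RHS whose symbols are all nullable, so H' is not nullable.

No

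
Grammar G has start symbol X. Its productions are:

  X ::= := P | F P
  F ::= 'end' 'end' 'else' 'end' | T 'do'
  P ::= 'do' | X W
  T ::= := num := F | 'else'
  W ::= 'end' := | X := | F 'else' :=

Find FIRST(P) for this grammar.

P ::= 'do' contributes {'do'}.
From P ::= X W: add FIRST(X) = { 'else', 'end', := }.
Union: FIRST(P) = { 'do', 'else', 'end', := }.

{ 'do', 'else', 'end', := }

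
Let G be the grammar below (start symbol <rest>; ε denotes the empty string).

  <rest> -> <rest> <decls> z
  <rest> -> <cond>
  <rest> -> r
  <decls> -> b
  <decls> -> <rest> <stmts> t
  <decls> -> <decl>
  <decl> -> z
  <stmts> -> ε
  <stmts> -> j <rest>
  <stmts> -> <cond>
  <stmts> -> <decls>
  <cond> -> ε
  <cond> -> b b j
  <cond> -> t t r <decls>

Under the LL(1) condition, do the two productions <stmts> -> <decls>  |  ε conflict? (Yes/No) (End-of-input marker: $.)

FIRST(<decls>) = { b, j, r, t, z } and FIRST(ε) = { ε }.
The second alternative is nullable and FOLLOW(<stmts>) = { t } shares t with FIRST of the first — conflict.

Yes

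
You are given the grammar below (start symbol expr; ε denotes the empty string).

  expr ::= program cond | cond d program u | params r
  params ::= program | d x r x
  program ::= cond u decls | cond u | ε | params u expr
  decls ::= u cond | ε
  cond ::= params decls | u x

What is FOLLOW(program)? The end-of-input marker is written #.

{ #, d, r, u }

In expr ::= program cond: add FIRST(cond)\{ε} = { d, u }.
  Since cond is nullable, also add FOLLOW(expr) = { #, d, r, u }.
In expr ::= cond d program u: add FIRST(u) = { u }.
In params ::= program: program is at the end, add FOLLOW(params) = { #, d, r, u }.
Union: FOLLOW(program) = { #, d, r, u }.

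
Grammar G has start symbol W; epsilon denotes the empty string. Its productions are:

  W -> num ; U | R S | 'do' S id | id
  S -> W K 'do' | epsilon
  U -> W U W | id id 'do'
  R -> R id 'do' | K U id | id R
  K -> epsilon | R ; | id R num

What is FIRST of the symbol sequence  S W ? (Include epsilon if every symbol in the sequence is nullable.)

Add FIRST(S)\{epsilon} = { 'do', id, num }; S is nullable, continue.
Add FIRST(W) = { 'do', id, num }; W is not nullable, stop.

{ 'do', id, num }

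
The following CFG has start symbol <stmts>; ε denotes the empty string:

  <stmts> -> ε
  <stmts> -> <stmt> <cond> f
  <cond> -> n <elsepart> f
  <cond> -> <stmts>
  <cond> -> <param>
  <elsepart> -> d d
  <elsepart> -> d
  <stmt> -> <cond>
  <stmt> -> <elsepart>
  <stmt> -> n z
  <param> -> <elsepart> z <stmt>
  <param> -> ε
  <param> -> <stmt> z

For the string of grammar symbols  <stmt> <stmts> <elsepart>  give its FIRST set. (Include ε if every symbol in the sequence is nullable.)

Add FIRST(<stmt>)\{ε} = { d, f, n, z }; <stmt> is nullable, continue.
Add FIRST(<stmts>)\{ε} = { d, f, n, z }; <stmts> is nullable, continue.
Add FIRST(<elsepart>) = { d }; <elsepart> is not nullable, stop.

{ d, f, n, z }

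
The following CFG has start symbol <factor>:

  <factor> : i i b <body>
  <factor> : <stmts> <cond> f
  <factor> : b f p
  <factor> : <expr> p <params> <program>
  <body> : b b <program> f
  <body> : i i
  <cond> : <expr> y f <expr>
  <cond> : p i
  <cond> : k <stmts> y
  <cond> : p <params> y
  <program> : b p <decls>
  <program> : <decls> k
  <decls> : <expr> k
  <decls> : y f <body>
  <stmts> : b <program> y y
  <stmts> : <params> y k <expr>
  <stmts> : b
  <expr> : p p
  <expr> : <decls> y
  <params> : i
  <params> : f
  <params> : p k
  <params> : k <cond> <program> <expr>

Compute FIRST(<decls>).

From <decls> : <expr> k: add FIRST(<expr>) = { p, y }.
<decls> : y f <body> contributes {y}.
Union: FIRST(<decls>) = { p, y }.

{ p, y }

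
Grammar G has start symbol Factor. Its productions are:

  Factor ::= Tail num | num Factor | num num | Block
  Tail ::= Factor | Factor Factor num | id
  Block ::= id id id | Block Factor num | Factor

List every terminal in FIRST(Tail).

From Tail ::= Factor: add FIRST(Factor) = { id, num }.
From Tail ::= Factor Factor num: add FIRST(Factor) = { id, num }.
Tail ::= id contributes {id}.
Union: FIRST(Tail) = { id, num }.

{ id, num }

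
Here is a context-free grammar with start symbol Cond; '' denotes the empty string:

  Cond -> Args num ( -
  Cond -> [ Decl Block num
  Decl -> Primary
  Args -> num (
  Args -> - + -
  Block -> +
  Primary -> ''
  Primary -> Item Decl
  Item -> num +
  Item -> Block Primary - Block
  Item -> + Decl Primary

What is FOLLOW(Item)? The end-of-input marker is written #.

{ +, -, num }

In Primary -> Item Decl: add FIRST(Decl)\{''} = { +, num }.
  Since Decl is nullable, also add FOLLOW(Primary) = { +, -, num }.
Union: FOLLOW(Item) = { +, -, num }.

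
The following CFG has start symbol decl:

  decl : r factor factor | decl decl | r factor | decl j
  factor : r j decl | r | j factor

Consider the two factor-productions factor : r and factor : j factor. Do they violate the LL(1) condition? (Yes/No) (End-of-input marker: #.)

No

FIRST(r) = { r } and FIRST(j factor) = { j }.
The FIRST sets are disjoint and neither alternative is nullable — no conflict.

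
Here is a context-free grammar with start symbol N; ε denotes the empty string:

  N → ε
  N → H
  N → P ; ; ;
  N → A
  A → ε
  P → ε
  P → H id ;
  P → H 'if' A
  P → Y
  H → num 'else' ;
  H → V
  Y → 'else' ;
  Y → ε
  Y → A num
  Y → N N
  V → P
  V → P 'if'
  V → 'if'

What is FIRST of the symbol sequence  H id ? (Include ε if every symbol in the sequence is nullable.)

{ 'else', 'if', ;, id, num }

Add FIRST(H)\{ε} = { 'else', 'if', ;, id, num }; H is nullable, continue.
id is a terminal; add {id} and stop.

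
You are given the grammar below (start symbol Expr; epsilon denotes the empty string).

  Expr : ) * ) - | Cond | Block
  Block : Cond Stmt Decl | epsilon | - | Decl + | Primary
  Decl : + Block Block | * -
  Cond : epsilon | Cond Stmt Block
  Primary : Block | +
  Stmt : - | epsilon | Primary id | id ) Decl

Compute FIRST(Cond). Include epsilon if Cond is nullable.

Cond : epsilon contributes epsilon.
From Cond : Cond Stmt Block: Cond, Stmt, Block nullable, take FIRST(Cond) ∪ FIRST(Stmt) ∪ FIRST(Block) = { *, +, -, id }; also epsilon since the whole RHS is nullable.
Union: FIRST(Cond) = { *, +, -, id, epsilon }.

{ *, +, -, id, epsilon }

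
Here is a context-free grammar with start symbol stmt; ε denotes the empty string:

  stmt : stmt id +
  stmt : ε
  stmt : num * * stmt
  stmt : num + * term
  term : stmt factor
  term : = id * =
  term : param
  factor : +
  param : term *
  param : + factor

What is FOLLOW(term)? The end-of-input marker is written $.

{ $, *, +, id }

In stmt : num + * term: term is at the end, add FOLLOW(stmt) = { $, +, id }.
In param : term *: add FIRST(*) = { * }.
Union: FOLLOW(term) = { $, *, +, id }.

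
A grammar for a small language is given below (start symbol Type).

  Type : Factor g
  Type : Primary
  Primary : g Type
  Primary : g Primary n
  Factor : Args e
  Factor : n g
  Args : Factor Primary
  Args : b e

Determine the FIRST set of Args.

From Args : Factor Primary: add FIRST(Factor) = { b, n }.
Args : b e contributes {b}.
Union: FIRST(Args) = { b, n }.

{ b, n }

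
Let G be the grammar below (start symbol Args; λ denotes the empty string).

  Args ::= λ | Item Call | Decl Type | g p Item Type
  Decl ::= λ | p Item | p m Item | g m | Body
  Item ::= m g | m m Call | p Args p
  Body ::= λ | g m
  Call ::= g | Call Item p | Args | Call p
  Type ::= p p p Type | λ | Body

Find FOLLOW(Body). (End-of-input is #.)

{ #, g, m, p }

In Decl ::= Body: Body is at the end, add FOLLOW(Decl) = { #, g, m, p }.
In Type ::= Body: Body is at the end, add FOLLOW(Type) = { #, g, m, p }.
Union: FOLLOW(Body) = { #, g, m, p }.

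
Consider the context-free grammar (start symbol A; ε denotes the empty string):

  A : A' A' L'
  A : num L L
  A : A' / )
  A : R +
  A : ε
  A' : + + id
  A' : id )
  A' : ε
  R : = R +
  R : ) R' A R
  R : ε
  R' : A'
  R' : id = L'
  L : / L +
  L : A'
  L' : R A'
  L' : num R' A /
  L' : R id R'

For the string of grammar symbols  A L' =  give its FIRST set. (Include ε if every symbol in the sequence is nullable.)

Add FIRST(A)\{ε} = { ), +, /, =, id, num }; A is nullable, continue.
Add FIRST(L')\{ε} = { ), +, =, id, num }; L' is nullable, continue.
= is a terminal; add {=} and stop.

{ ), +, /, =, id, num }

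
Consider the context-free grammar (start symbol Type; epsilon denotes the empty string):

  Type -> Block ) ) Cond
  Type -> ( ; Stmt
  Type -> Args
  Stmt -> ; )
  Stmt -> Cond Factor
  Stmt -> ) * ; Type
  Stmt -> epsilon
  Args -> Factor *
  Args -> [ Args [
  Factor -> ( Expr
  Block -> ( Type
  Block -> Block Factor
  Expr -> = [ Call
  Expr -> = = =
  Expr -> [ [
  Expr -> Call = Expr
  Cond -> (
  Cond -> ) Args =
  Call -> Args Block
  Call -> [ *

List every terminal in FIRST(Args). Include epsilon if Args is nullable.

From Args -> Factor *: add FIRST(Factor) = { ( }.
Args -> [ Args [ contributes {[}.
Union: FIRST(Args) = { (, [ }.

{ (, [ }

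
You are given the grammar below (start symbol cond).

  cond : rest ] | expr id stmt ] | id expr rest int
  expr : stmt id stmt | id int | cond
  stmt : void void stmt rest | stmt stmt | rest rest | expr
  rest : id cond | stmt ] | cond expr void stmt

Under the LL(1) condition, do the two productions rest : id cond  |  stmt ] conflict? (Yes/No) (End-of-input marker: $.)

Yes

FIRST(id cond) = { id } and FIRST(stmt ]) = { id, void }.
Both contain id, so the two alternatives are not disjoint — LL(1) conflict.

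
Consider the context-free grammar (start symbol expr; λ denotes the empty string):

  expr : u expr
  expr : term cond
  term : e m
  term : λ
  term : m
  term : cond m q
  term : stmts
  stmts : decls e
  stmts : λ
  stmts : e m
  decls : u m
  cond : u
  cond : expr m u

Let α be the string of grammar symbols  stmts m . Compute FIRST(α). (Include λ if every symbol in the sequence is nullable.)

Add FIRST(stmts)\{λ} = { e, u }; stmts is nullable, continue.
m is a terminal; add {m} and stop.

{ e, m, u }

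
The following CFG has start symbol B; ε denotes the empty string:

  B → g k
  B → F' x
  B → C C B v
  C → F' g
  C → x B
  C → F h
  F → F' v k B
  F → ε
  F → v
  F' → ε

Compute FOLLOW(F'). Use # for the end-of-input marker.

In B → F' x: add FIRST(x) = { x }.
In C → F' g: add FIRST(g) = { g }.
In F → F' v k B: add FIRST(v k B) = { v }.
Union: FOLLOW(F') = { g, v, x }.

{ g, v, x }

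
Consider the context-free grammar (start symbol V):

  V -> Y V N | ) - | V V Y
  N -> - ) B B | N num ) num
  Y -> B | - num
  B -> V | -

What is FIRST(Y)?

From Y -> B: add FIRST(B) = { ), - }.
Y -> - num contributes {-}.
Union: FIRST(Y) = { ), - }.

{ ), - }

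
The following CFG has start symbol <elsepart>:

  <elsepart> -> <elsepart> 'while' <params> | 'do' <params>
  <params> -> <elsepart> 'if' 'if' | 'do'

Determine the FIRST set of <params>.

{ 'do' }

From <params> -> <elsepart> 'if' 'if': add FIRST(<elsepart>) = { 'do' }.
<params> -> 'do' contributes {'do'}.
Union: FIRST(<params>) = { 'do' }.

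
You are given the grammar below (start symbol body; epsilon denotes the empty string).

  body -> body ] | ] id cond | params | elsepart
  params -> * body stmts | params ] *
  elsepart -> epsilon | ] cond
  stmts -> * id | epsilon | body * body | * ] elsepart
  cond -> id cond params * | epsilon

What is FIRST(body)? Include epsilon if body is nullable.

{ *, ], epsilon }

From body -> body ]: body nullable, take FIRST(body) ∪ {]} = { *, ] }.
body -> ] id cond contributes {]}.
From body -> params: add FIRST(params) = { * }.
From body -> elsepart: add FIRST(elsepart) = { ], epsilon } (including epsilon since elsepart is nullable).
Union: FIRST(body) = { *, ], epsilon }.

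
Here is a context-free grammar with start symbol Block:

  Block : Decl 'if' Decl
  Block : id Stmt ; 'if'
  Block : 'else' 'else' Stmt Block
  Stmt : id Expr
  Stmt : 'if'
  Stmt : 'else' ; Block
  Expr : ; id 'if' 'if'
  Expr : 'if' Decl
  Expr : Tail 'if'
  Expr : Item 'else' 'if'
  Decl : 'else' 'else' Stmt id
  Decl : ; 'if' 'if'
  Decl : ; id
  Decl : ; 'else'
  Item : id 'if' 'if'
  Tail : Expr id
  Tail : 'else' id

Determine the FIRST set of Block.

From Block : Decl 'if' Decl: add FIRST(Decl) = { 'else', ; }.
Block : id Stmt ; 'if' contributes {id}.
Block : 'else' 'else' Stmt Block contributes {'else'}.
Union: FIRST(Block) = { 'else', ;, id }.

{ 'else', ;, id }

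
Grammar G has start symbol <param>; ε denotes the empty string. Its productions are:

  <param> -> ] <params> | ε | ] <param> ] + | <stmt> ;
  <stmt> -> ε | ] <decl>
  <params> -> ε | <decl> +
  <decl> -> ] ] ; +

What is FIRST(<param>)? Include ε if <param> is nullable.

<param> -> ] <params> contributes {]}.
<param> -> ε contributes ε.
<param> -> ] <param> ] + contributes {]}.
From <param> -> <stmt> ;: <stmt> nullable, take FIRST(<stmt>) ∪ {;} = { ;, ] }.
Union: FIRST(<param>) = { ;, ], ε }.

{ ;, ], ε }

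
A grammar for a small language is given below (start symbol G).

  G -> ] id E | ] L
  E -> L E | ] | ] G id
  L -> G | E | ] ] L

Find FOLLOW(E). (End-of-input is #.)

In G -> ] id E: E is at the end, add FOLLOW(G) = { #, ], id }.
In E -> L E: E is at the end, add FOLLOW(E) = { #, ], id }.
In L -> E: E is at the end, add FOLLOW(L) = { #, ], id }.
Union: FOLLOW(E) = { #, ], id }.

{ #, ], id }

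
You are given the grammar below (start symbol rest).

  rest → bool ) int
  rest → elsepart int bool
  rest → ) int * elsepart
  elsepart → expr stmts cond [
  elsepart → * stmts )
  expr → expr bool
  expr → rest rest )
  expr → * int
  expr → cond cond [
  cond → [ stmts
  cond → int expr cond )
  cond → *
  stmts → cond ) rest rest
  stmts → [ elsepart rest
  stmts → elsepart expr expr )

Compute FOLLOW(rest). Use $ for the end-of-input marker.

rest is the start symbol, so $ ∈ FOLLOW(rest).
In expr → rest rest ): add FIRST(rest )) = { ), *, [, bool, int }.
In expr → rest rest ): add FIRST()) = { ) }.
In stmts → cond ) rest rest: add FIRST(rest) = { ), *, [, bool, int }.
In stmts → cond ) rest rest: rest is at the end, add FOLLOW(stmts) = { ), *, [, int }.
In stmts → [ elsepart rest: rest is at the end, add FOLLOW(stmts) = { ), *, [, int }.
Union: FOLLOW(rest) = { $, ), *, [, bool, int }.

{ $, ), *, [, bool, int }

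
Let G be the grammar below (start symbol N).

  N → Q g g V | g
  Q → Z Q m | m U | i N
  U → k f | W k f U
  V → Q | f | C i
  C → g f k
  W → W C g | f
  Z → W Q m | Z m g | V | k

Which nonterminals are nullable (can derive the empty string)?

No nonterminal has an empty production or an RHS whose symbols are all nullable.

{ } (none)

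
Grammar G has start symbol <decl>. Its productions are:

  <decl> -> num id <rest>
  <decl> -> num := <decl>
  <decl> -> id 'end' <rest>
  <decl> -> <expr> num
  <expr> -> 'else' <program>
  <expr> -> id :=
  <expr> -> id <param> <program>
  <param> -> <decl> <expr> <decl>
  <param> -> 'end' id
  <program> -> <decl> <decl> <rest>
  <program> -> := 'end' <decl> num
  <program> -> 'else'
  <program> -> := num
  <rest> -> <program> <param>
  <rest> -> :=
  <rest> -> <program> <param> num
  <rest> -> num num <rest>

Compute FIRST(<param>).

{ 'else', 'end', id, num }

From <param> -> <decl> <expr> <decl>: add FIRST(<decl>) = { 'else', id, num }.
<param> -> 'end' id contributes {'end'}.
Union: FIRST(<param>) = { 'else', 'end', id, num }.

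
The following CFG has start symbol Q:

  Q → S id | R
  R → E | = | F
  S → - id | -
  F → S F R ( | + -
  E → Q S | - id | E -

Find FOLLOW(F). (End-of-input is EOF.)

In R → F: F is at the end, add FOLLOW(R) = { EOF, (, - }.
In F → S F R (: add FIRST(R () = { +, -, = }.
Union: FOLLOW(F) = { EOF, (, +, -, = }.

{ EOF, (, +, -, = }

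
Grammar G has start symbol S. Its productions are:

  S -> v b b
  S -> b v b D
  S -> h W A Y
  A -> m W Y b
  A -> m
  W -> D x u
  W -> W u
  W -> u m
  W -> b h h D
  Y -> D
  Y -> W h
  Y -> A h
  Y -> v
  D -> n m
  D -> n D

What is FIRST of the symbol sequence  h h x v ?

{ h }

h is a terminal; add {h} and stop.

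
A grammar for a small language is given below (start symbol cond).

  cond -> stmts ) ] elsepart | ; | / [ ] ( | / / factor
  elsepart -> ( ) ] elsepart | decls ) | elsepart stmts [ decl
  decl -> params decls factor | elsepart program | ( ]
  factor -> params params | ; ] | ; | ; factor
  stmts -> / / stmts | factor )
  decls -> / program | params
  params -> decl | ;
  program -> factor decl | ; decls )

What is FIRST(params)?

{ (, /, ; }

From params -> decl: add FIRST(decl) = { (, /, ; }.
params -> ; contributes {;}.
Union: FIRST(params) = { (, /, ; }.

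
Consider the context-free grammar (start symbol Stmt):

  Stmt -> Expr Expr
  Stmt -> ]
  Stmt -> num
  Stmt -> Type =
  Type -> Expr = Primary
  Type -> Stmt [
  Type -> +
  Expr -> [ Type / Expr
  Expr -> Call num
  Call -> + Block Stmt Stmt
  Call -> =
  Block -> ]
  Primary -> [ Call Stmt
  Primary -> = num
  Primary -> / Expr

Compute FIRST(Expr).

Expr -> [ Type / Expr contributes {[}.
From Expr -> Call num: add FIRST(Call) = { +, = }.
Union: FIRST(Expr) = { +, =, [ }.

{ +, =, [ }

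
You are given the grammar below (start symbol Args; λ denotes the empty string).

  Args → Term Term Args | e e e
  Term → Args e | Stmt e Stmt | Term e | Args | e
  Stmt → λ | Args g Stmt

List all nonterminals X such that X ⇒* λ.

{ Stmt }

Directly nullable (have an λ-production): Stmt.
No other nonterminal has a production whose RHS symbols are all nullable.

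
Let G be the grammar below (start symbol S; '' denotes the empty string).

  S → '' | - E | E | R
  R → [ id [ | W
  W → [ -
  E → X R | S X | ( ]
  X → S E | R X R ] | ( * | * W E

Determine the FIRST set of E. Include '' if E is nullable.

{ (, *, -, [ }

From E → X R: add FIRST(X) = { (, *, -, [ }.
From E → S X: S nullable, take FIRST(S) ∪ FIRST(X) = { (, *, -, [ }.
E → ( ] contributes {(}.
Union: FIRST(E) = { (, *, -, [ }.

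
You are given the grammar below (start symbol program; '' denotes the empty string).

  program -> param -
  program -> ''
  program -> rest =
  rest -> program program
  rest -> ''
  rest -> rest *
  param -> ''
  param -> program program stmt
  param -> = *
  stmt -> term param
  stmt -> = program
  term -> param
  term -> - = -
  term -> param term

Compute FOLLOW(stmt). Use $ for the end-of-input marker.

{ *, -, = }

In param -> program program stmt: stmt is at the end, add FOLLOW(param) = { *, -, = }.
Union: FOLLOW(stmt) = { *, -, = }.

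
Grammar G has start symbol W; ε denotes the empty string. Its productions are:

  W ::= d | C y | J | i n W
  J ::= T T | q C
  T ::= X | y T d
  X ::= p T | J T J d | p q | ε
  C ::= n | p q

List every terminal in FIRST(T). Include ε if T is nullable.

{ d, p, q, y, ε }

From T ::= X: add FIRST(X) = { d, p, q, y, ε } (including ε since X is nullable).
T ::= y T d contributes {y}.
Union: FIRST(T) = { d, p, q, y, ε }.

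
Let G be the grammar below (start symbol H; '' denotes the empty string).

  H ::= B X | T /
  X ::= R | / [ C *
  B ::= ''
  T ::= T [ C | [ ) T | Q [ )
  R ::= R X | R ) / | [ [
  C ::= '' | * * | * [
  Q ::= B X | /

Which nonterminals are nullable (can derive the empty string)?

{ B, C }

Directly nullable (have an ''-production): B, C.
No other nonterminal has a production whose RHS symbols are all nullable.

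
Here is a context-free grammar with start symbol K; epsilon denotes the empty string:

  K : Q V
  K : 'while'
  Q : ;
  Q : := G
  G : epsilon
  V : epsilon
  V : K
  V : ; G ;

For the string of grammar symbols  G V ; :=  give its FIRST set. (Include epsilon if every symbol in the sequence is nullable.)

{ 'while', :=, ; }

Add FIRST(G)\{epsilon} = {  }; G is nullable, continue.
Add FIRST(V)\{epsilon} = { 'while', :=, ; }; V is nullable, continue.
; is a terminal; add {;} and stop.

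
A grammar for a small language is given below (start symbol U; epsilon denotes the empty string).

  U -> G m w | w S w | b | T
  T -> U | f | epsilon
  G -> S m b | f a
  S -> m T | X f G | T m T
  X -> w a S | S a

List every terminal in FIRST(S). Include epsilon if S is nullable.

S -> m T contributes {m}.
From S -> X f G: add FIRST(X) = { b, f, m, w }.
From S -> T m T: T nullable, take FIRST(T) ∪ {m} = { b, f, m, w }.
Union: FIRST(S) = { b, f, m, w }.

{ b, f, m, w }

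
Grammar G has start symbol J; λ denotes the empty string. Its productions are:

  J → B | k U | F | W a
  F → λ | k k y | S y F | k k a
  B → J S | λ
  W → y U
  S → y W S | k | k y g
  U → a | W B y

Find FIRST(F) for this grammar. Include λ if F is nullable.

F → λ contributes λ.
F → k k y contributes {k}.
From F → S y F: add FIRST(S) = { k, y }.
F → k k a contributes {k}.
Union: FIRST(F) = { k, y, λ }.

{ k, y, λ }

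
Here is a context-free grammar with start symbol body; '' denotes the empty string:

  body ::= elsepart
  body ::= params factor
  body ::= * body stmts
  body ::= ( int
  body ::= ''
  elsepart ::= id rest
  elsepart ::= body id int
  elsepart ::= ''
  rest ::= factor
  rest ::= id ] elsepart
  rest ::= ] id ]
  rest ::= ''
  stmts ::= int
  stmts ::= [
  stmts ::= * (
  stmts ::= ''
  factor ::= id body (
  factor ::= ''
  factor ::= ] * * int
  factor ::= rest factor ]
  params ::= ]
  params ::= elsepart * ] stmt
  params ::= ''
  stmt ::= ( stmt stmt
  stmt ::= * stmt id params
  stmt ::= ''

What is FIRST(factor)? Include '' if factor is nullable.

{ ], id, '' }

factor ::= id body ( contributes {id}.
factor ::= '' contributes ''.
factor ::= ] * * int contributes {]}.
From factor ::= rest factor ]: rest, factor nullable, take FIRST(rest) ∪ FIRST(factor) ∪ {]} = { ], id }.
Union: FIRST(factor) = { ], id, '' }.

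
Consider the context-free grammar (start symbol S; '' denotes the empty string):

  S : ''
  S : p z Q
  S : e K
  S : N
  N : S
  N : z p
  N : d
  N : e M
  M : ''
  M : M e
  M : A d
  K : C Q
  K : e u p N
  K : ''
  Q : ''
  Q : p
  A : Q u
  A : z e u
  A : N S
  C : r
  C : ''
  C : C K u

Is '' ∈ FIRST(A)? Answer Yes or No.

A : N S and each of N, S is nullable, so A ⇒* ''.

Yes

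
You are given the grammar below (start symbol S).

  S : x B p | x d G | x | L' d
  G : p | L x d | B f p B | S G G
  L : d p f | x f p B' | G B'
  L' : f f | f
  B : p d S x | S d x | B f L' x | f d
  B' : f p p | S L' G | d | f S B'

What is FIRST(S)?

{ f, x }

S : x B p contributes {x}.
S : x d G contributes {x}.
S : x contributes {x}.
From S : L' d: add FIRST(L') = { f }.
Union: FIRST(S) = { f, x }.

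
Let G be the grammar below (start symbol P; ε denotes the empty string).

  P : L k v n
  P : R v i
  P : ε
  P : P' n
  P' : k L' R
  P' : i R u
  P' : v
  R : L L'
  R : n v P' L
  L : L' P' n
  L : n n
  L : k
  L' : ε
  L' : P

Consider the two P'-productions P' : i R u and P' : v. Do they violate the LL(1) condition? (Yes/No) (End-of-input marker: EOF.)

FIRST(i R u) = { i } and FIRST(v) = { v }.
The FIRST sets are disjoint and neither alternative is nullable — no conflict.

No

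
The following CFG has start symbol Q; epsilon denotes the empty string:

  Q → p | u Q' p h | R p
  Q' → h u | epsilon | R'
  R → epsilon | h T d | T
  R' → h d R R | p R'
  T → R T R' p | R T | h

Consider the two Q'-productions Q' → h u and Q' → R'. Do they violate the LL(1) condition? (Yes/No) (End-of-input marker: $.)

Yes

FIRST(h u) = { h } and FIRST(R') = { h, p }.
Both contain h, so the two alternatives are not disjoint — LL(1) conflict.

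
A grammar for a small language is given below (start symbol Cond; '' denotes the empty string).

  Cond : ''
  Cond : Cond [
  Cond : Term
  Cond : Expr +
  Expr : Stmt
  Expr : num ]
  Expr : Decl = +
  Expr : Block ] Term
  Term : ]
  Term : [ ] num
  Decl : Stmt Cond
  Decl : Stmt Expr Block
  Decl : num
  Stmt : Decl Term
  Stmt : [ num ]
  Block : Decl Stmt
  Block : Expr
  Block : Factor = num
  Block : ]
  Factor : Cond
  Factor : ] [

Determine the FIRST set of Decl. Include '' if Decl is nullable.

From Decl : Stmt Cond: add FIRST(Stmt) = { [, num }.
From Decl : Stmt Expr Block: add FIRST(Stmt) = { [, num }.
Decl : num contributes {num}.
Union: FIRST(Decl) = { [, num }.

{ [, num }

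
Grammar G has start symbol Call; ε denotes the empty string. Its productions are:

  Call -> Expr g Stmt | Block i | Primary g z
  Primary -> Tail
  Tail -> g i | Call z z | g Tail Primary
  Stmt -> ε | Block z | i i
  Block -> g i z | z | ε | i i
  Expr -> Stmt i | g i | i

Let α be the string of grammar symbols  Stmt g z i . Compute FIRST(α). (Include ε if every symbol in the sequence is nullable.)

Add FIRST(Stmt)\{ε} = { g, i, z }; Stmt is nullable, continue.
g is a terminal; add {g} and stop.

{ g, i, z }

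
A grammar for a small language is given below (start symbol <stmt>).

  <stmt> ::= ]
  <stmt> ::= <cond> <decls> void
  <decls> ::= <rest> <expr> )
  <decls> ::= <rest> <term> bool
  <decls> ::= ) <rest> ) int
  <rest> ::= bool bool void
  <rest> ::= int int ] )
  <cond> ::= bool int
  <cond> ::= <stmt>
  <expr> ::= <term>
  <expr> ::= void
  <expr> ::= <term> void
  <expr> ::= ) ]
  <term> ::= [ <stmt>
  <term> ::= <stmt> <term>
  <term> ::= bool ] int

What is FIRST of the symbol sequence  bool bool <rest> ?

bool is a terminal; add {bool} and stop.

{ bool }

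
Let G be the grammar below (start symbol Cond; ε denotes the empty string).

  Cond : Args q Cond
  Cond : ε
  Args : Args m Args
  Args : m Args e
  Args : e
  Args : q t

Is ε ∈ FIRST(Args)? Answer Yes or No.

No

Nullable nonterminals: Cond.
No production of Args has an RHS whose symbols are all nullable, so Args is not nullable.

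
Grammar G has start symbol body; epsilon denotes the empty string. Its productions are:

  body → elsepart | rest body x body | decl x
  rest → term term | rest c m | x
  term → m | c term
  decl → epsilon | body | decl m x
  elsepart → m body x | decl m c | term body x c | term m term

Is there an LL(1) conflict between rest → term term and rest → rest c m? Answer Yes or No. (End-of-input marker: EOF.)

Yes

FIRST(term term) = { c, m } and FIRST(rest c m) = { c, m, x }.
Both contain c, so the two alternatives are not disjoint — LL(1) conflict.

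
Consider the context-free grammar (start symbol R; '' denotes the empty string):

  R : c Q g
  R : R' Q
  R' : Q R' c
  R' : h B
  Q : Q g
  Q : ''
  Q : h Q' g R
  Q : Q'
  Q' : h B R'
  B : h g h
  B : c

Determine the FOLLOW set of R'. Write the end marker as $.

In R : R' Q: add FIRST(Q)\{''} = { g, h }.
  Since Q is nullable, also add FOLLOW(R) = { $, g, h }.
In R' : Q R' c: add FIRST(c) = { c }.
In Q' : h B R': R' is at the end, add FOLLOW(Q') = { $, g, h }.
Union: FOLLOW(R') = { $, c, g, h }.

{ $, c, g, h }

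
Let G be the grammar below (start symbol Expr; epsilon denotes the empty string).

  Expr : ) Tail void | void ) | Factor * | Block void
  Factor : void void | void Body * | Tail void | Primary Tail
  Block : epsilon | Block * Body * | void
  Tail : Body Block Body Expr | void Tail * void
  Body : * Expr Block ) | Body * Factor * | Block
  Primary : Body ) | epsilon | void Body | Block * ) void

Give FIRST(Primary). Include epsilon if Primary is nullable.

{ ), *, void, epsilon }

From Primary : Body ): Body nullable, take FIRST(Body) ∪ {)} = { ), *, void }.
Primary : epsilon contributes epsilon.
Primary : void Body contributes {void}.
From Primary : Block * ) void: Block nullable, take FIRST(Block) ∪ {*} = { *, void }.
Union: FIRST(Primary) = { ), *, void, epsilon }.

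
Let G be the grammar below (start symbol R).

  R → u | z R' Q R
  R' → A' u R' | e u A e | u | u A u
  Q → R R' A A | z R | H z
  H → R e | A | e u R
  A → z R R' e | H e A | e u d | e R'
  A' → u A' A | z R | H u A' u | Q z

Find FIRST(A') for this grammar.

A' → u A' A contributes {u}.
A' → z R contributes {z}.
From A' → H u A' u: add FIRST(H) = { e, u, z }.
From A' → Q z: add FIRST(Q) = { e, u, z }.
Union: FIRST(A') = { e, u, z }.

{ e, u, z }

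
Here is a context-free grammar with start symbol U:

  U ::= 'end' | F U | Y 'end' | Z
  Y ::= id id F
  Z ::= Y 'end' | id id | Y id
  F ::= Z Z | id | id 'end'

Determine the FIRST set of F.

From F ::= Z Z: add FIRST(Z) = { id }.
F ::= id contributes {id}.
F ::= id 'end' contributes {id}.
Union: FIRST(F) = { id }.

{ id }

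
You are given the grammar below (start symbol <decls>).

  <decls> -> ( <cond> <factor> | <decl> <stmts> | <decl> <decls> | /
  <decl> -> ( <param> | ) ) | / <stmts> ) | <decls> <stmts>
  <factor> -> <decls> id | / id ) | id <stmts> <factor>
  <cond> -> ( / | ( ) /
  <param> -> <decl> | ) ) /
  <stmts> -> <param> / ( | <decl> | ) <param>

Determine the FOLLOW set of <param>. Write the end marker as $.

In <decl> -> ( <param>: <param> is at the end, add FOLLOW(<decl>) = { $, (, ), /, id }.
In <stmts> -> <param> / (: add FIRST(/ () = { / }.
In <stmts> -> ) <param>: <param> is at the end, add FOLLOW(<stmts>) = { $, (, ), /, id }.
Union: FOLLOW(<param>) = { $, (, ), /, id }.

{ $, (, ), /, id }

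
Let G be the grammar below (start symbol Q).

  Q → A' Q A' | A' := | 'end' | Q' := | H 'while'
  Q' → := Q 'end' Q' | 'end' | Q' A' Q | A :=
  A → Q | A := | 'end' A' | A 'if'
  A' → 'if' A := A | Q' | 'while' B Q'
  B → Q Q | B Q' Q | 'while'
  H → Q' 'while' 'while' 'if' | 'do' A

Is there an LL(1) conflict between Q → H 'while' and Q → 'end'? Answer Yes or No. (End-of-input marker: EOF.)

Yes

FIRST(H 'while') = { 'do', 'end', 'if', 'while', := } and FIRST('end') = { 'end' }.
Both contain 'end', so the two alternatives are not disjoint — LL(1) conflict.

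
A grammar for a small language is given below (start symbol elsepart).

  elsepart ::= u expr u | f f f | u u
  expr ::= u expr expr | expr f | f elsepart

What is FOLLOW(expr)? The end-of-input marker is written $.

{ f, u }

In elsepart ::= u expr u: add FIRST(u) = { u }.
In expr ::= u expr expr: add FIRST(expr) = { f, u }.
In expr ::= u expr expr: expr is at the end, add FOLLOW(expr) = { f, u }.
In expr ::= expr f: add FIRST(f) = { f }.
Union: FOLLOW(expr) = { f, u }.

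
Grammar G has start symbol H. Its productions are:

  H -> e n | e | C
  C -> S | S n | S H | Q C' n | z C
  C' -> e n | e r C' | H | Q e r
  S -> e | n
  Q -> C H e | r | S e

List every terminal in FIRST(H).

H -> e n contributes {e}.
H -> e contributes {e}.
From H -> C: add FIRST(C) = { e, n, r, z }.
Union: FIRST(H) = { e, n, r, z }.

{ e, n, r, z }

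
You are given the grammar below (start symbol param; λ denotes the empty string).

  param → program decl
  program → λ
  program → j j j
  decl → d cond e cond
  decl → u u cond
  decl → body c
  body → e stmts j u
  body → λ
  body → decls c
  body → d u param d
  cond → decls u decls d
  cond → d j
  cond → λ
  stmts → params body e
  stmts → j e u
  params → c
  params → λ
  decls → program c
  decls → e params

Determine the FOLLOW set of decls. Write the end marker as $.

In body → decls c: add FIRST(c) = { c }.
In cond → decls u decls d: add FIRST(u decls d) = { u }.
In cond → decls u decls d: add FIRST(d) = { d }.
Union: FOLLOW(decls) = { c, d, u }.

{ c, d, u }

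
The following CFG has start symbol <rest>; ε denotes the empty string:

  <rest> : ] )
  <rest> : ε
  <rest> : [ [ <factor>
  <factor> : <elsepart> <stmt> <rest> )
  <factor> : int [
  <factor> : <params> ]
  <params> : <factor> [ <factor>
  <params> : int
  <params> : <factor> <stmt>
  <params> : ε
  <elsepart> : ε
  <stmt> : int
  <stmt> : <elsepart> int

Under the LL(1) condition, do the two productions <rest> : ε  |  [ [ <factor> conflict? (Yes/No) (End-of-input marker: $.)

FIRST(ε) = { ε } and FIRST([ [ <factor>) = { [ }.
The first is nullable but FOLLOW(<rest>) = { $, ) } is disjoint from FIRST of the second.

No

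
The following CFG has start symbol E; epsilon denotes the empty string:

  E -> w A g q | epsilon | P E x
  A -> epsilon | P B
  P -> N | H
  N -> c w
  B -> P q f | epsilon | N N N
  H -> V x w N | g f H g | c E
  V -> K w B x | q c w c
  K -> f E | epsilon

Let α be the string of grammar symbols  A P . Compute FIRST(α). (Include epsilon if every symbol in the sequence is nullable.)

{ c, f, g, q, w }

Add FIRST(A)\{epsilon} = { c, f, g, q, w }; A is nullable, continue.
Add FIRST(P) = { c, f, g, q, w }; P is not nullable, stop.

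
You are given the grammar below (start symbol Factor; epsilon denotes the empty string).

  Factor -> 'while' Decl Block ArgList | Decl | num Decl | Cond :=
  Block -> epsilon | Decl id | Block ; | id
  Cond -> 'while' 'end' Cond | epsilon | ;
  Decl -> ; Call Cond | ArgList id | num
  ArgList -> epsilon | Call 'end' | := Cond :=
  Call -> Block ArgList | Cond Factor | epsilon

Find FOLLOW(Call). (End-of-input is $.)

{ $, 'end', 'while', :=, ;, id, num }

In Decl -> ; Call Cond: add FIRST(Cond)\{epsilon} = { 'while', ; }.
  Since Cond is nullable, also add FOLLOW(Decl) = { $, 'end', 'while', :=, ;, id, num }.
In ArgList -> Call 'end': add FIRST('end') = { 'end' }.
Union: FOLLOW(Call) = { $, 'end', 'while', :=, ;, id, num }.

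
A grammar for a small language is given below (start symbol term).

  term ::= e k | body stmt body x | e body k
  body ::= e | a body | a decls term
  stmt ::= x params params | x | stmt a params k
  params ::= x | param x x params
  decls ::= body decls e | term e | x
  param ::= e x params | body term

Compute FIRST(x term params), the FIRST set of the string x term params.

x is a terminal; add {x} and stop.

{ x }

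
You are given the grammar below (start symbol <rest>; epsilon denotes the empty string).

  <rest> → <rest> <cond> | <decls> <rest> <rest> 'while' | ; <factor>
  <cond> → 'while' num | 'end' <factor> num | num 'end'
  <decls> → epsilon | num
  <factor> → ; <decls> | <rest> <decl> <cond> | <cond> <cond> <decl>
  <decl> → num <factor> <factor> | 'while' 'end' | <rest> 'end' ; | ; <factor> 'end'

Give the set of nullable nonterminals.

{ <decls> }

Directly nullable (have an epsilon-production): <decls>.
No other nonterminal has a production whose RHS symbols are all nullable.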